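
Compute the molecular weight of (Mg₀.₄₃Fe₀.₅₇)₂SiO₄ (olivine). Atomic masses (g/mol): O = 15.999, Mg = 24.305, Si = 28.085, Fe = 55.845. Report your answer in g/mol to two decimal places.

Mg: 0.86 × 24.305 = 20.9023
Fe: 1.14 × 55.845 = 63.6633
Si: 1 × 28.085 = 28.0850
O: 4 × 15.999 = 63.9960
Summing the contributions gives the formula mass.

176.65 g/mol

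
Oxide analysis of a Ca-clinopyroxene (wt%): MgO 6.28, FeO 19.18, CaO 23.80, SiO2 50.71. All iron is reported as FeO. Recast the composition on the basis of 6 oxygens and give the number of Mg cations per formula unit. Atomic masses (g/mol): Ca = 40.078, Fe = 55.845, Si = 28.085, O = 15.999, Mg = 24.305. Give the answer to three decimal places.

MgO: 6.28/40.304 = 0.15582 mol → 0.15582 mol Mg, 0.15582 mol O.
FeO: 19.18/71.844 = 0.26697 mol → 0.26697 mol Fe, 0.26697 mol O.
CaO: 23.80/56.077 = 0.42442 mol → 0.42442 mol Ca, 0.42442 mol O.
SiO2: 50.71/60.083 = 0.84400 mol → 0.84400 mol Si, 1.68800 mol O.
Total oxygen = 2.53521 mol. Normalization factor = 6/2.53521 = 2.36667.
Mg per 6 O = 0.15582 × 2.36667 = 0.369.

0.369 Mg apfu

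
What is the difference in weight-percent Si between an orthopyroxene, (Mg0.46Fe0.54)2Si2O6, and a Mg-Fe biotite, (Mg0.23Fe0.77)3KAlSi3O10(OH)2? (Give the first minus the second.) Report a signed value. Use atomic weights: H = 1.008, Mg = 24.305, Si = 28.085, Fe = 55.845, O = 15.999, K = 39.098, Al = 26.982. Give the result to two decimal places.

First mineral: 56.170 g Si in 234.837 g formula = 23.92 wt% Si.
Second mineral: 84.255 g Si in 490.111 g formula = 17.19 wt% Si.
23.92% − 17.19% gives a difference of 6.73 percentage points.

6.73 percentage points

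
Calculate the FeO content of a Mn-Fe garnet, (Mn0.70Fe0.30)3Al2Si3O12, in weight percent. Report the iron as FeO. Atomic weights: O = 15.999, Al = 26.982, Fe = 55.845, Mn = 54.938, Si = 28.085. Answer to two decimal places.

13.04 wt%

M((Mn0.70Fe0.30)3Al2Si3O12) = 495.837 g/mol; M(FeO) = 71.844 g/mol.
Moles FeO per formula unit = 0.90 Fe ÷ 1 = 0.9000.
FeO fraction = (0.9000 × 71.844) / 495.837 = 64.660/495.837 = 0.1304.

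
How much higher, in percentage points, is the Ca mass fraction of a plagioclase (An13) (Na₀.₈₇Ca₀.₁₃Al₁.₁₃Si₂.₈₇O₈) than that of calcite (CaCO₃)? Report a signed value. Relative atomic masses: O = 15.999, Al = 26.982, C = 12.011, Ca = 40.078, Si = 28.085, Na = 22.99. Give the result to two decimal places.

-38.07 percentage points

First mineral: 5.210 g Ca in 264.297 g formula = 1.97 wt% Ca.
Second mineral: 40.078 g Ca in 100.086 g formula = 40.04 wt% Ca.
1.97% − 40.04% gives a difference of -38.07 percentage points.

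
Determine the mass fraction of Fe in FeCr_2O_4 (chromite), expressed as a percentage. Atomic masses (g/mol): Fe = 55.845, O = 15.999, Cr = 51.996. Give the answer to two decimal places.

24.95 wt%

M(FeCr_2O_4) = 223.833 g/mol.
Fe contributes 1 × 55.845 = 55.845 g per mole.
55.845/223.833 = 0.2495 → 24.95%.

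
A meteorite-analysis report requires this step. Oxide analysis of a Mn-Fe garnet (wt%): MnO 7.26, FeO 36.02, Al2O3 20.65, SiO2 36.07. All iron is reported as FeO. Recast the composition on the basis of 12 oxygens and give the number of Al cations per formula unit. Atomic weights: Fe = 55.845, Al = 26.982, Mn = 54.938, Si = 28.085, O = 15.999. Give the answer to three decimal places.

7.26 wt% MnO ÷ 70.937 g/mol = 0.10234 mol, giving 0.10234 Mn and 0.10234 O.
36.02 wt% FeO ÷ 71.844 g/mol = 0.50136 mol, giving 0.50136 Fe and 0.50136 O.
20.65 wt% Al2O3 ÷ 101.961 g/mol = 0.20253 mol, giving 0.40506 Al and 0.60759 O.
36.07 wt% SiO2 ÷ 60.083 g/mol = 0.60034 mol, giving 0.60034 Si and 1.20068 O.
Oxygen sums to 2.41197; scaling by 12/2.41197 = 4.97519 puts the formula on 12 O.
Al: 0.40506 × 4.97519 = 2.015 atoms per formula unit.

2.015 Al apfu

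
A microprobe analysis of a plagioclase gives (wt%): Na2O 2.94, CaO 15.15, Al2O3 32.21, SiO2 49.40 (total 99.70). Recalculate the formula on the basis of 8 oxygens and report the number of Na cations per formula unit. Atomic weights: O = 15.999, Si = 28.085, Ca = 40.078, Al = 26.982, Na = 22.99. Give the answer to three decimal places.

0.261 Na apfu

Na2O (M=61.979): mol = 0.04744; Na = 0.09488, O = 0.04744.
CaO (M=56.077): mol = 0.27016; Ca = 0.27016, O = 0.27016.
Al2O3 (M=101.961): mol = 0.31591; Al = 0.63182, O = 0.94773.
SiO2 (M=60.083): mol = 0.82220; Si = 0.82220, O = 1.64440.
ΣO = 2.90973; factor = 8/ΣO = 2.74940.
Na apfu = 0.09488 × 2.74940 = 0.261.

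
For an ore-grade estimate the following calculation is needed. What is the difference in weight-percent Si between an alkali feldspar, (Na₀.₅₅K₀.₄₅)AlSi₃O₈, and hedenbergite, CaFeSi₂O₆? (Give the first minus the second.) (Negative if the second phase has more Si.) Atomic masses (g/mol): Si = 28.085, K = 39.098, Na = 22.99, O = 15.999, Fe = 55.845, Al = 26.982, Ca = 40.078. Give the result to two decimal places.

8.63 percentage points

M((Na₀.₅₅K₀.₄₅)AlSi₃O₈) = 269.468 g/mol, so wt% Si = 84.255/269.468 × 100 = 31.27%.
M(CaFeSi₂O₆) = 248.087 g/mol, so wt% Si = 56.170/248.087 × 100 = 22.64%.
31.27 − 22.64 = 8.63 pp.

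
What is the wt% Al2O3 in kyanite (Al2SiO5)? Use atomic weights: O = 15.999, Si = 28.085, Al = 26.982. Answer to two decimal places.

M(Al2SiO5) = 162.044 g/mol; M(Al2O3) = 101.961 g/mol.
Moles Al2O3 per formula unit = 2 Al ÷ 2 = 1.0000.
Al2O3 fraction = (1.0000 × 101.961) / 162.044 = 101.961/162.044 = 0.6292.

62.92 wt%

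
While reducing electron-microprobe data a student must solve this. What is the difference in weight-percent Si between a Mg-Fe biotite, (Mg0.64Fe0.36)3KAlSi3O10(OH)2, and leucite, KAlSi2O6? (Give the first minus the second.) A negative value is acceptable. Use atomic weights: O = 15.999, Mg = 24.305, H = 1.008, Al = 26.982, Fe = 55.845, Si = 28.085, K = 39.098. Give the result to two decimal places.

-7.07 percentage points

M((Mg0.64Fe0.36)3KAlSi3O10(OH)2) = 451.317 g/mol, so wt% Si = 84.255/451.317 × 100 = 18.67%.
M(KAlSi2O6) = 218.244 g/mol, so wt% Si = 56.170/218.244 × 100 = 25.74%.
18.67 − 25.74 = -7.07 pp.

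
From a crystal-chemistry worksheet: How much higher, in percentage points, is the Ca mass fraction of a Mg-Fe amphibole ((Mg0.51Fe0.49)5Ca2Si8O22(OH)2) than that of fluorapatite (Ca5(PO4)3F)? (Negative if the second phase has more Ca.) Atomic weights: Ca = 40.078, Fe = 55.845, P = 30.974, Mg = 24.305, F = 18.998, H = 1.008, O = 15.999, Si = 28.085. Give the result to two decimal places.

-30.73 percentage points

First mineral: 80.156 g Ca in 889.626 g formula = 9.01 wt% Ca.
Second mineral: 200.390 g Ca in 504.298 g formula = 39.74 wt% Ca.
9.01% − 39.74% gives a difference of -30.73 percentage points.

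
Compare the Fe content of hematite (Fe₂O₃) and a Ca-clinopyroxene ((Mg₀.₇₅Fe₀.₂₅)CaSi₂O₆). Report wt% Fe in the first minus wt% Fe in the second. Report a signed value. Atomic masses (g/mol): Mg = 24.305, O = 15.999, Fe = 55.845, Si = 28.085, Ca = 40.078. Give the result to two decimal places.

Fe in Fe₂O₃: molar mass 159.687 g/mol; 2×55.845 = 111.690 g → 69.94 wt%.
Fe in (Mg₀.₇₅Fe₀.₂₅)CaSi₂O₆: molar mass 224.432 g/mol; 0.25×55.845 = 13.961 g → 6.22 wt%.
Difference = 69.94 − 6.22 = 63.72 percentage points.

63.72 percentage points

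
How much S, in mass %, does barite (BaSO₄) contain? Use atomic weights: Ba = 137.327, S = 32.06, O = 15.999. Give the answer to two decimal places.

Molar mass of BaSO₄: 1*137.327 + 1*32.06 + 4*15.999 = 233.383 g/mol.
Mass of S per formula unit: 1 × 32.06 = 32.060 g.
Weight fraction S = 32.060 / 233.383 = 0.1374.

13.74 mass %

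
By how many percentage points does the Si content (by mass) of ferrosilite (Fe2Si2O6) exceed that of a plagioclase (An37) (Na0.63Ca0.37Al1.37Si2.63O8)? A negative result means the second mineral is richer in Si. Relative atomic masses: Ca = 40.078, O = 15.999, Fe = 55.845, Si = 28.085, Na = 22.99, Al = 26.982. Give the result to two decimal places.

First mineral: 56.170 g Si in 263.854 g formula = 21.29 wt% Si.
Second mineral: 73.864 g Si in 268.133 g formula = 27.55 wt% Si.
21.29% − 27.55% gives a difference of -6.26 percentage points.

-6.26 percentage points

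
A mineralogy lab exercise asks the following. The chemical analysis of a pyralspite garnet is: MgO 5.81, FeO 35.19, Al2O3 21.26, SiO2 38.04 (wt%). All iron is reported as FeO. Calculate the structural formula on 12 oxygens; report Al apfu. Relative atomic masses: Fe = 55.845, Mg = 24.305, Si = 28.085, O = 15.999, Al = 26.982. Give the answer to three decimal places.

5.81 wt% MgO ÷ 40.304 g/mol = 0.14415 mol, giving 0.14415 Mg and 0.14415 O.
35.19 wt% FeO ÷ 71.844 g/mol = 0.48981 mol, giving 0.48981 Fe and 0.48981 O.
21.26 wt% Al2O3 ÷ 101.961 g/mol = 0.20851 mol, giving 0.41702 Al and 0.62553 O.
38.04 wt% SiO2 ÷ 60.083 g/mol = 0.63312 mol, giving 0.63312 Si and 1.26624 O.
Oxygen sums to 2.52573; scaling by 12/2.52573 = 4.75110 puts the formula on 12 O.
Al: 0.41702 × 4.75110 = 1.981 atoms per formula unit.

1.981 Al apfu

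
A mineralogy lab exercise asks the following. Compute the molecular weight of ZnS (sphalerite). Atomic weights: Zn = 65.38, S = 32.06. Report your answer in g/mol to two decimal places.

97.44 g/mol

Zn: 1 × 65.38 = 65.3800
S: 1 × 32.06 = 32.0600
Summing the contributions gives the formula mass.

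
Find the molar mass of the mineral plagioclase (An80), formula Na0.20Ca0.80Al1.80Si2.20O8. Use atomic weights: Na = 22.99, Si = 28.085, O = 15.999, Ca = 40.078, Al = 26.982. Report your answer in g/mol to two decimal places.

275.01 g/mol

The formula mass is the sum 0.20(22.99) + 0.80(40.078) + 1.80(26.982) + 2.20(28.085) + 8(15.999).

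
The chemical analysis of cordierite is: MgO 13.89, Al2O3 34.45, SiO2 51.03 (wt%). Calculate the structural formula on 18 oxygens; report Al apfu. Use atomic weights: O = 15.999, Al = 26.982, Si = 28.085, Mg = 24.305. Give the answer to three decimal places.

13.89 wt% MgO ÷ 40.304 g/mol = 0.34463 mol, giving 0.34463 Mg and 0.34463 O.
34.45 wt% Al2O3 ÷ 101.961 g/mol = 0.33787 mol, giving 0.67574 Al and 1.01361 O.
51.03 wt% SiO2 ÷ 60.083 g/mol = 0.84933 mol, giving 0.84933 Si and 1.69866 O.
Oxygen sums to 3.05690; scaling by 18/3.05690 = 5.88832 puts the formula on 18 O.
Al: 0.67574 × 5.88832 = 3.979 atoms per formula unit.

3.979 Al apfu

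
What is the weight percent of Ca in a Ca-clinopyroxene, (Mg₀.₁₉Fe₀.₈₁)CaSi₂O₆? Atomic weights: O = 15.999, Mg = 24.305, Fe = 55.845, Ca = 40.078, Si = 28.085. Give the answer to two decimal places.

Formula mass = 0.19·24.305 + 0.81·55.845 + 1·40.078 + 2·28.085 + 6·15.999 = 242.094 g/mol, of which 40.078 g is Ca.
So Ca makes up 40.078/242.094 = 0.1655 of the mass, i.e. 16.55%.

16.55 wt%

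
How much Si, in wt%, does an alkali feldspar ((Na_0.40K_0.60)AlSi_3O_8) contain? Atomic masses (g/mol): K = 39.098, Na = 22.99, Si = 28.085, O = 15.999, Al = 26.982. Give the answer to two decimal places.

Molar mass of (Na_0.40K_0.60)AlSi_3O_8: 0.40·22.99 + 0.60·39.098 + 1·26.982 + 3·28.085 + 8·15.999 = 271.884 g/mol.
Mass of Si per formula unit: 3 × 28.085 = 84.255 g.
Weight fraction Si = 84.255 / 271.884 = 0.3099.

30.99 wt%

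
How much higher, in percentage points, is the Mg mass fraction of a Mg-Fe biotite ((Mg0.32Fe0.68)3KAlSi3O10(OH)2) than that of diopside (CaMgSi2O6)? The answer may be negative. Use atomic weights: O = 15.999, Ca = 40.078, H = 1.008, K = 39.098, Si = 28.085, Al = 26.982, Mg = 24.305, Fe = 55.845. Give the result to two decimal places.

-6.38 percentage points

Mg in (Mg0.32Fe0.68)3KAlSi3O10(OH)2: molar mass 481.596 g/mol; 0.96×24.305 = 23.333 g → 4.84 wt%.
Mg in CaMgSi2O6: molar mass 216.547 g/mol; 1×24.305 = 24.305 g → 11.22 wt%.
Difference = 4.84 − 11.22 = -6.38 percentage points.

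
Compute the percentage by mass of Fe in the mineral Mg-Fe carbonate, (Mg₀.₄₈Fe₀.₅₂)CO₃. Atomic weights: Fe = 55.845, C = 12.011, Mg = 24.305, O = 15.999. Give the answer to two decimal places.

Molar mass of (Mg₀.₄₈Fe₀.₅₂)CO₃: 0.48×24.305 + 0.52×55.845 + 1×12.011 + 3×15.999 = 100.714 g/mol.
Mass of Fe per formula unit: 0.52 × 55.845 = 29.039 g.
Weight fraction Fe = 29.039 / 100.714 = 0.2883.

28.83 weight percent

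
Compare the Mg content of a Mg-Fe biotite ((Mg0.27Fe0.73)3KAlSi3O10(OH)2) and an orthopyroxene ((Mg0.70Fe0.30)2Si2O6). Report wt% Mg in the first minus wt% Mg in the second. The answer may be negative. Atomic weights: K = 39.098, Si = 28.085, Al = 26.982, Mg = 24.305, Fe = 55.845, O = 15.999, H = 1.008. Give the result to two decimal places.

-11.44 percentage points

First mineral: 19.687 g Mg in 486.327 g formula = 4.05 wt% Mg.
Second mineral: 34.027 g Mg in 219.698 g formula = 15.49 wt% Mg.
4.05% − 15.49% gives a difference of -11.44 percentage points.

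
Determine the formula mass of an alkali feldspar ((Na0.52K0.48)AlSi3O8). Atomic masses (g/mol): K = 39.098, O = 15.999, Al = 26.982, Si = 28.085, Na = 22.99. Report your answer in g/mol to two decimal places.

269.95 g/mol

The formula mass is the sum 0.52(22.99) + 0.48(39.098) + 1(26.982) + 3(28.085) + 8(15.999).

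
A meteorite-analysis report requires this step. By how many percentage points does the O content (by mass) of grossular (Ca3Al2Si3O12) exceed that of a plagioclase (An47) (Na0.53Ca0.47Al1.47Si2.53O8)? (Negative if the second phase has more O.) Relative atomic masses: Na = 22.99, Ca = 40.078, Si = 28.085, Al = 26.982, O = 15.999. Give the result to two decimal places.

First mineral: 191.988 g O in 450.441 g formula = 42.62 wt% O.
Second mineral: 127.992 g O in 269.732 g formula = 47.45 wt% O.
42.62% − 47.45% gives a difference of -4.83 percentage points.

-4.83 percentage points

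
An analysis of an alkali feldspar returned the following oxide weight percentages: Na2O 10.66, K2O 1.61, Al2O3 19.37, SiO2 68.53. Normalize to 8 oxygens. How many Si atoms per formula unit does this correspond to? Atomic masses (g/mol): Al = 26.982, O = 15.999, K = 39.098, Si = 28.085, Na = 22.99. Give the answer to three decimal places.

10.66 wt% Na2O ÷ 61.979 g/mol = 0.17199 mol, giving 0.34398 Na and 0.17199 O.
1.61 wt% K2O ÷ 94.195 g/mol = 0.01709 mol, giving 0.03418 K and 0.01709 O.
19.37 wt% Al2O3 ÷ 101.961 g/mol = 0.18997 mol, giving 0.37994 Al and 0.56991 O.
68.53 wt% SiO2 ÷ 60.083 g/mol = 1.14059 mol, giving 1.14059 Si and 2.28118 O.
Oxygen sums to 3.04017; scaling by 8/3.04017 = 2.63143 puts the formula on 8 O.
Si: 1.14059 × 2.63143 = 3.001 atoms per formula unit.

3.001 Si apfu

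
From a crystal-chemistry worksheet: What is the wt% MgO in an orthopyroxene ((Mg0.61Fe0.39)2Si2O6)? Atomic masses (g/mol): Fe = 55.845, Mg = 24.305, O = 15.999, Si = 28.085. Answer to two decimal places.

M((Mg0.61Fe0.39)2Si2O6) = 225.375 g/mol; M(MgO) = 40.304 g/mol.
Moles MgO per formula unit = 1.22 Mg ÷ 1 = 1.2200.
MgO fraction = (1.2200 × 40.304) / 225.375 = 49.171/225.375 = 0.2182.

21.82 wt%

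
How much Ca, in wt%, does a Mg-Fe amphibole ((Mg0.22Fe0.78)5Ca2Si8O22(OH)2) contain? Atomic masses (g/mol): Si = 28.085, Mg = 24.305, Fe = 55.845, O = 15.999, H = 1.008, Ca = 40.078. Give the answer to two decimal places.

8.57 wt%

Formula mass = 1.10×24.305 + 3.90×55.845 + 2×40.078 + 8×28.085 + 24×15.999 + 2×1.008 = 935.359 g/mol, of which 80.156 g is Ca.
So Ca makes up 80.156/935.359 = 0.0857 of the mass, i.e. 8.57%.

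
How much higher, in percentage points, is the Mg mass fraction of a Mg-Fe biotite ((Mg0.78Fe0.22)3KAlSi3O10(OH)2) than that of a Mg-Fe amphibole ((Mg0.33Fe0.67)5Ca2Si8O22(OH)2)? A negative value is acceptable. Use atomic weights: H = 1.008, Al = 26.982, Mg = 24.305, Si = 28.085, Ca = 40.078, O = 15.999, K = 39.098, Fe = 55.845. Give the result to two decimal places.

M((Mg0.78Fe0.22)3KAlSi3O10(OH)2) = 438.070 g/mol, so wt% Mg = 56.874/438.070 × 100 = 12.98%.
M((Mg0.33Fe0.67)5Ca2Si8O22(OH)2) = 918.012 g/mol, so wt% Mg = 40.103/918.012 × 100 = 4.37%.
12.98 − 4.37 = 8.61 pp.

8.61 percentage points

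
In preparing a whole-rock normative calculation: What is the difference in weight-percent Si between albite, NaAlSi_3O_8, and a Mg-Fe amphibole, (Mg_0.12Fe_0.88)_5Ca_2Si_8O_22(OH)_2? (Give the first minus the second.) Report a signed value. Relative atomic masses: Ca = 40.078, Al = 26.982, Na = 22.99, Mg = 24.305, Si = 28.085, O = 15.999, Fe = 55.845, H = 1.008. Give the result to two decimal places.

8.51 percentage points

First mineral: 84.255 g Si in 262.219 g formula = 32.13 wt% Si.
Second mineral: 224.680 g Si in 951.129 g formula = 23.62 wt% Si.
32.13% − 23.62% gives a difference of 8.51 percentage points.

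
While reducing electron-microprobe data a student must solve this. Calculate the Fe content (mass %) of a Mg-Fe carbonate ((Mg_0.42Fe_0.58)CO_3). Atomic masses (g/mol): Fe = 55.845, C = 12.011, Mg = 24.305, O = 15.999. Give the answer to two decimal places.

31.57 mass %

M((Mg_0.42Fe_0.58)CO_3) = 102.606 g/mol.
Fe contributes 0.58 × 55.845 = 32.390 g per mole.
32.390/102.606 = 0.3157 → 31.57%.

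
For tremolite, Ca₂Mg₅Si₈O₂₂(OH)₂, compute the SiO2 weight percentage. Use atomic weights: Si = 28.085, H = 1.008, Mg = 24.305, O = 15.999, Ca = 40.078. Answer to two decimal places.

59.17 wt%

Molar mass of Ca₂Mg₅Si₈O₂₂(OH)₂ = 2×40.078 + 5×24.305 + 8×28.085 + 24×15.999 + 2×1.008 = 812.353 g/mol.
Each formula unit contains 8 Si, equivalent to 8/1 = 8.0000 mol SiO2.
M(SiO2) = 1×28.085 + 2×15.999 = 60.083 g/mol.
Mass of SiO2 per formula unit = 8.0000 × 60.083 = 480.664 g.
SiO2 wt% = 480.664 / 812.353 × 100 = 59.17%.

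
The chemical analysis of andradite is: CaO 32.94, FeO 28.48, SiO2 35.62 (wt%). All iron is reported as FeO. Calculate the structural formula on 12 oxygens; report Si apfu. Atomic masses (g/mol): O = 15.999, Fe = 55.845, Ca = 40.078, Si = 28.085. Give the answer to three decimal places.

3.279 Si apfu

CaO (M=56.077): mol = 0.58741; Ca = 0.58741, O = 0.58741.
FeO (M=71.844): mol = 0.39641; Fe = 0.39641, O = 0.39641.
SiO2 (M=60.083): mol = 0.59285; Si = 0.59285, O = 1.18570.
ΣO = 2.16952; factor = 12/ΣO = 5.53118.
Si apfu = 0.59285 × 5.53118 = 3.279.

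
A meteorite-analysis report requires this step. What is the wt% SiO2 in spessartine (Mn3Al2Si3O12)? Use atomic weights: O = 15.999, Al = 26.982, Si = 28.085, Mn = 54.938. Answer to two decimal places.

M(Mn3Al2Si3O12) = 495.021 g/mol; M(SiO2) = 60.083 g/mol.
Moles SiO2 per formula unit = 3 Si ÷ 1 = 3.0000.
SiO2 fraction = (3.0000 × 60.083) / 495.021 = 180.249/495.021 = 0.3641.

36.41 wt%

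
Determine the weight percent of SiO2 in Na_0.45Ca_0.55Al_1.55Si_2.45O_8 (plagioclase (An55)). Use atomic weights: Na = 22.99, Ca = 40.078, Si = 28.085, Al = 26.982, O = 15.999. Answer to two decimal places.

M(Na_0.45Ca_0.55Al_1.55Si_2.45O_8) = 271.011 g/mol; M(SiO2) = 60.083 g/mol.
Moles SiO2 per formula unit = 2.45 Si ÷ 1 = 2.4500.
SiO2 fraction = (2.4500 × 60.083) / 271.011 = 147.203/271.011 = 0.5432.

54.32 wt%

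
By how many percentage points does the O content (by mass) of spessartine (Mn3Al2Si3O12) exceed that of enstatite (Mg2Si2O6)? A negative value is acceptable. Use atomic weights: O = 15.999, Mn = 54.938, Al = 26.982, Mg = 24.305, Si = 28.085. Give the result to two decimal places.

M(Mn3Al2Si3O12) = 495.021 g/mol, so wt% O = 191.988/495.021 × 100 = 38.78%.
M(Mg2Si2O6) = 200.774 g/mol, so wt% O = 95.994/200.774 × 100 = 47.81%.
38.78 − 47.81 = -9.03 pp.

-9.03 percentage points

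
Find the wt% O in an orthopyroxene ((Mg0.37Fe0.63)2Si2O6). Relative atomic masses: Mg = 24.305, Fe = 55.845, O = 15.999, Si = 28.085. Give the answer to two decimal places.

39.91 weight percent

Formula mass = 0.74·24.305 + 1.26·55.845 + 2·28.085 + 6·15.999 = 240.514 g/mol, of which 95.994 g is O.
So O makes up 95.994/240.514 = 0.3991 of the mass, i.e. 39.91%.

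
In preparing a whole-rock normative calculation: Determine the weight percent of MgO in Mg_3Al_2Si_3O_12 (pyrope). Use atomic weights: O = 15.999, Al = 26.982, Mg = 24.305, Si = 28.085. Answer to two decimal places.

Molar mass of Mg_3Al_2Si_3O_12 = 3*24.305 + 2*26.982 + 3*28.085 + 12*15.999 = 403.122 g/mol.
Each formula unit contains 3 Mg, equivalent to 3/1 = 3.0000 mol MgO.
M(MgO) = 1×24.305 + 1×15.999 = 40.304 g/mol.
Mass of MgO per formula unit = 3.0000 × 40.304 = 120.912 g.
MgO wt% = 120.912 / 403.122 × 100 = 29.99%.

29.99 wt%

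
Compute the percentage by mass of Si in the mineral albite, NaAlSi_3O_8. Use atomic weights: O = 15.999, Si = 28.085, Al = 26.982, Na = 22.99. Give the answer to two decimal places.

32.13 weight percent

Molar mass of NaAlSi_3O_8: 1*22.99 + 1*26.982 + 3*28.085 + 8*15.999 = 262.219 g/mol.
Mass of Si per formula unit: 3 × 28.085 = 84.255 g.
Weight fraction Si = 84.255 / 262.219 = 0.3213.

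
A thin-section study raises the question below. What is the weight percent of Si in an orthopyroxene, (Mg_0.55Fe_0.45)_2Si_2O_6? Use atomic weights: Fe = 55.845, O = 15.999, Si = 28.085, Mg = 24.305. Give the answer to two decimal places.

24.51 wt%

M((Mg_0.55Fe_0.45)_2Si_2O_6) = 229.160 g/mol.
Si contributes 2 × 28.085 = 56.170 g per mole.
56.170/229.160 = 0.2451 → 24.51%.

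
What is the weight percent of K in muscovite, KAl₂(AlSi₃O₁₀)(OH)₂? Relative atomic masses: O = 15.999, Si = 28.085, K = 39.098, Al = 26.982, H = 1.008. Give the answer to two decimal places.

Formula mass = 1·39.098 + 3·26.982 + 3·28.085 + 12·15.999 + 2·1.008 = 398.303 g/mol, of which 39.098 g is K.
So K makes up 39.098/398.303 = 0.0982 of the mass, i.e. 9.82%.

9.82 mass %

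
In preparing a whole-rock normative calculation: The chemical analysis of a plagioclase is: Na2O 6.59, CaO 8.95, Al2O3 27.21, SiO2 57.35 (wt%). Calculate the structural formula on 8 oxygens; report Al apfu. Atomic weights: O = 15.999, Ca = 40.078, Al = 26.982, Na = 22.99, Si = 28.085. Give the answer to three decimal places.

1.435 Al apfu

Na2O: 6.59/61.979 = 0.10633 mol → 0.21266 mol Na, 0.10633 mol O.
CaO: 8.95/56.077 = 0.15960 mol → 0.15960 mol Ca, 0.15960 mol O.
Al2O3: 27.21/101.961 = 0.26687 mol → 0.53374 mol Al, 0.80061 mol O.
SiO2: 57.35/60.083 = 0.95451 mol → 0.95451 mol Si, 1.90902 mol O.
Total oxygen = 2.97556 mol. Normalization factor = 8/2.97556 = 2.68857.
Al per 8 O = 0.53374 × 2.68857 = 1.435.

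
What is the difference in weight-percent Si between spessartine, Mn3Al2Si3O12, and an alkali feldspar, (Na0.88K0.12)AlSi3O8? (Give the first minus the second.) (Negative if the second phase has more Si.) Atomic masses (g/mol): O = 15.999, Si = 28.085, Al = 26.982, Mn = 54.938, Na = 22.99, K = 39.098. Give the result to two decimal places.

-14.88 percentage points

M(Mn3Al2Si3O12) = 495.021 g/mol, so wt% Si = 84.255/495.021 × 100 = 17.02%.
M((Na0.88K0.12)AlSi3O8) = 264.152 g/mol, so wt% Si = 84.255/264.152 × 100 = 31.90%.
17.02 − 31.90 = -14.88 pp.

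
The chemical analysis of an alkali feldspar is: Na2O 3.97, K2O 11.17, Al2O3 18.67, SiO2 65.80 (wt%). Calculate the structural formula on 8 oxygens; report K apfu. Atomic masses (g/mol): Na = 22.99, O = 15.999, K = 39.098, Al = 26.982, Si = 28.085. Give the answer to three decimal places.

3.97 wt% Na2O ÷ 61.979 g/mol = 0.06405 mol, giving 0.12810 Na and 0.06405 O.
11.17 wt% K2O ÷ 94.195 g/mol = 0.11858 mol, giving 0.23716 K and 0.11858 O.
18.67 wt% Al2O3 ÷ 101.961 g/mol = 0.18311 mol, giving 0.36622 Al and 0.54933 O.
65.80 wt% SiO2 ÷ 60.083 g/mol = 1.09515 mol, giving 1.09515 Si and 2.19030 O.
Oxygen sums to 2.92226; scaling by 8/2.92226 = 2.73761 puts the formula on 8 O.
K: 0.23716 × 2.73761 = 0.649 atoms per formula unit.

0.649 K apfu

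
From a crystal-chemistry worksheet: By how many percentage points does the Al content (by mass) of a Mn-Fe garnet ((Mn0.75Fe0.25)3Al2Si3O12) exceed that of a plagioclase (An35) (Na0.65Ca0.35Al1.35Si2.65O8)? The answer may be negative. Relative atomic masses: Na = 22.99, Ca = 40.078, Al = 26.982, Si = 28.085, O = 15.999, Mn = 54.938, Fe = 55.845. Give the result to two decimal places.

-2.71 percentage points

Al in (Mn0.75Fe0.25)3Al2Si3O12: molar mass 495.701 g/mol; 2×26.982 = 53.964 g → 10.89 wt%.
Al in Na0.65Ca0.35Al1.35Si2.65O8: molar mass 267.814 g/mol; 1.35×26.982 = 36.426 g → 13.60 wt%.
Difference = 10.89 − 13.60 = -2.71 percentage points.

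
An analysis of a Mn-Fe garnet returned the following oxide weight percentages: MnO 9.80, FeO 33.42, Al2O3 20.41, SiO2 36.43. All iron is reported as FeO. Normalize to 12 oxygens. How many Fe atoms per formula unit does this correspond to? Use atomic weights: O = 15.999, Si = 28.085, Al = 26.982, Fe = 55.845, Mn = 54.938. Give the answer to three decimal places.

9.80 wt% MnO ÷ 70.937 g/mol = 0.13815 mol, giving 0.13815 Mn and 0.13815 O.
33.42 wt% FeO ÷ 71.844 g/mol = 0.46517 mol, giving 0.46517 Fe and 0.46517 O.
20.41 wt% Al2O3 ÷ 101.961 g/mol = 0.20017 mol, giving 0.40034 Al and 0.60051 O.
36.43 wt% SiO2 ÷ 60.083 g/mol = 0.60633 mol, giving 0.60633 Si and 1.21266 O.
Oxygen sums to 2.41649; scaling by 12/2.41649 = 4.96588 puts the formula on 12 O.
Fe: 0.46517 × 4.96588 = 2.310 atoms per formula unit.

2.310 Fe apfu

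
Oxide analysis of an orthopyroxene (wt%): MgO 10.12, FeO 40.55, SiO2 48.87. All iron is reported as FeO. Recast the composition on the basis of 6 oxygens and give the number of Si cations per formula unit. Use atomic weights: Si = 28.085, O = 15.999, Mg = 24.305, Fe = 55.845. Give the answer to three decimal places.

MgO (M=40.304): mol = 0.25109; Mg = 0.25109, O = 0.25109.
FeO (M=71.844): mol = 0.56442; Fe = 0.56442, O = 0.56442.
SiO2 (M=60.083): mol = 0.81337; Si = 0.81337, O = 1.62674.
ΣO = 2.44225; factor = 6/ΣO = 2.45675.
Si apfu = 0.81337 × 2.45675 = 1.998.

1.998 Si apfu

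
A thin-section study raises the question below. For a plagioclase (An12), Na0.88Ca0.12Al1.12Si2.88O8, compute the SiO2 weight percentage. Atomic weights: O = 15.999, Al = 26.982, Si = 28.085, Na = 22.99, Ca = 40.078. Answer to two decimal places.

65.51 wt%

Formula mass = 264.137 g/mol.
2.88 Si → 2.8800 mol SiO2 per formula unit; M(SiO2) = 60.083, so SiO2 mass = 173.039 g.
173.039/264.137 × 100 = 65.51 wt%.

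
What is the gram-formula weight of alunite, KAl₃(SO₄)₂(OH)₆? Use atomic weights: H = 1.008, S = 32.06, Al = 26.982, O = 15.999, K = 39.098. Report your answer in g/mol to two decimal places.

The formula mass is the sum 1*39.098 + 3*26.982 + 2*32.06 + 14*15.999 + 6*1.008.

414.20 g/mol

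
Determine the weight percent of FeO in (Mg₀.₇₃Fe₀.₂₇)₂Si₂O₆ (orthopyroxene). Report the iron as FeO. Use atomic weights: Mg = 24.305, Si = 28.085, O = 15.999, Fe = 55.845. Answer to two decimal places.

Molar mass of (Mg₀.₇₃Fe₀.₂₇)₂Si₂O₆ = 1.46*24.305 + 0.54*55.845 + 2*28.085 + 6*15.999 = 217.806 g/mol.
Each formula unit contains 0.54 Fe, equivalent to 0.54/1 = 0.5400 mol FeO.
M(FeO) = 1×55.845 + 1×15.999 = 71.844 g/mol.
Mass of FeO per formula unit = 0.5400 × 71.844 = 38.796 g.
FeO wt% = 38.796 / 217.806 × 100 = 17.81%.

17.81 wt%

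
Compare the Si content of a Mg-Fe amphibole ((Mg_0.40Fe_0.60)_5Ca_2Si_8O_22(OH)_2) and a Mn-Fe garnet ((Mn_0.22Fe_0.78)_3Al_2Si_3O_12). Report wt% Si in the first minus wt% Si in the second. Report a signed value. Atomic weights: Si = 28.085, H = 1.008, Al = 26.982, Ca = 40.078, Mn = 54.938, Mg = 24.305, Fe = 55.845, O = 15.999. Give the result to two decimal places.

7.82 percentage points

Si in (Mg_0.40Fe_0.60)_5Ca_2Si_8O_22(OH)_2: molar mass 906.973 g/mol; 8×28.085 = 224.680 g → 24.77 wt%.
Si in (Mn_0.22Fe_0.78)_3Al_2Si_3O_12: molar mass 497.143 g/mol; 3×28.085 = 84.255 g → 16.95 wt%.
Difference = 24.77 − 16.95 = 7.82 percentage points.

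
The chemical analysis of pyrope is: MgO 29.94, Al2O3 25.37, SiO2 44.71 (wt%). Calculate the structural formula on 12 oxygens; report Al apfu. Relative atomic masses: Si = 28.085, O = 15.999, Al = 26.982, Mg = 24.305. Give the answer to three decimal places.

2.006 Al apfu

MgO (M=40.304): mol = 0.74285; Mg = 0.74285, O = 0.74285.
Al2O3 (M=101.961): mol = 0.24882; Al = 0.49764, O = 0.74646.
SiO2 (M=60.083): mol = 0.74414; Si = 0.74414, O = 1.48828.
ΣO = 2.97759; factor = 12/ΣO = 4.03010.
Al apfu = 0.49764 × 4.03010 = 2.006.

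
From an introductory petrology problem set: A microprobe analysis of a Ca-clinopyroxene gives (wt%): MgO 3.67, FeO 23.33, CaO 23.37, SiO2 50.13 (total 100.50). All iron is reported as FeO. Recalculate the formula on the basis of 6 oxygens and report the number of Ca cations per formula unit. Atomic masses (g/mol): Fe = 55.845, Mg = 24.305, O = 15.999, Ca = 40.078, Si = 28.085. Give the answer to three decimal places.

1.000 Ca apfu

3.67 wt% MgO ÷ 40.304 g/mol = 0.09106 mol, giving 0.09106 Mg and 0.09106 O.
23.33 wt% FeO ÷ 71.844 g/mol = 0.32473 mol, giving 0.32473 Fe and 0.32473 O.
23.37 wt% CaO ÷ 56.077 g/mol = 0.41675 mol, giving 0.41675 Ca and 0.41675 O.
50.13 wt% SiO2 ÷ 60.083 g/mol = 0.83435 mol, giving 0.83435 Si and 1.66870 O.
Oxygen sums to 2.50124; scaling by 6/2.50124 = 2.39881 puts the formula on 6 O.
Ca: 0.41675 × 2.39881 = 1.000 atoms per formula unit.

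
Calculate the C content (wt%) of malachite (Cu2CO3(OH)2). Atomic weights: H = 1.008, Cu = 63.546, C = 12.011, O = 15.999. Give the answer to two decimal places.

M(Cu2CO3(OH)2) = 221.114 g/mol.
C contributes 1 × 12.011 = 12.011 g per mole.
12.011/221.114 = 0.0543 → 5.43%.

5.43 wt%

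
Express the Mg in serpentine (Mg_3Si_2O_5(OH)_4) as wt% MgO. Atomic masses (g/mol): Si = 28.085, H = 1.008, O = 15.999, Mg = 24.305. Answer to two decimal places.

Molar mass of Mg_3Si_2O_5(OH)_4 = 3×24.305 + 2×28.085 + 9×15.999 + 4×1.008 = 277.108 g/mol.
Each formula unit contains 3 Mg, equivalent to 3/1 = 3.0000 mol MgO.
M(MgO) = 1×24.305 + 1×15.999 = 40.304 g/mol.
Mass of MgO per formula unit = 3.0000 × 40.304 = 120.912 g.
MgO wt% = 120.912 / 277.108 × 100 = 43.63%.

43.63 wt%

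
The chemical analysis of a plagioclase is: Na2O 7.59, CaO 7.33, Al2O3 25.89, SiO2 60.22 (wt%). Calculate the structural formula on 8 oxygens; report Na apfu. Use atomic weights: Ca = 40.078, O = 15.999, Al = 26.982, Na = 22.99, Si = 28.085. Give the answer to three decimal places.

Na2O: 7.59/61.979 = 0.12246 mol → 0.24492 mol Na, 0.12246 mol O.
CaO: 7.33/56.077 = 0.13071 mol → 0.13071 mol Ca, 0.13071 mol O.
Al2O3: 25.89/101.961 = 0.25392 mol → 0.50784 mol Al, 0.76176 mol O.
SiO2: 60.22/60.083 = 1.00228 mol → 1.00228 mol Si, 2.00456 mol O.
Total oxygen = 3.01949 mol. Normalization factor = 8/3.01949 = 2.64945.
Na per 8 O = 0.24492 × 2.64945 = 0.649.

0.649 Na apfu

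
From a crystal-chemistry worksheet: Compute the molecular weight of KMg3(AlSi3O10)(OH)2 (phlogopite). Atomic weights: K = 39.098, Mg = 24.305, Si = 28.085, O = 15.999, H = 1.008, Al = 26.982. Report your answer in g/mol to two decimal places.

The formula mass is the sum 1*39.098 + 3*24.305 + 1*26.982 + 3*28.085 + 12*15.999 + 2*1.008.

417.25 g/mol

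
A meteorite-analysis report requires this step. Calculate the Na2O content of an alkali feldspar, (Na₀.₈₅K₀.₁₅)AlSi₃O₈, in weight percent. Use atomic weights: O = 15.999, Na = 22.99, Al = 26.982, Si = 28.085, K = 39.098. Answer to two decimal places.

9.95 wt%

Molar mass of (Na₀.₈₅K₀.₁₅)AlSi₃O₈ = 0.85*22.99 + 0.15*39.098 + 1*26.982 + 3*28.085 + 8*15.999 = 264.635 g/mol.
Each formula unit contains 0.85 Na, equivalent to 0.85/2 = 0.4250 mol Na2O.
M(Na2O) = 2×22.99 + 1×15.999 = 61.979 g/mol.
Mass of Na2O per formula unit = 0.4250 × 61.979 = 26.341 g.
Na2O wt% = 26.341 / 264.635 × 100 = 9.95%.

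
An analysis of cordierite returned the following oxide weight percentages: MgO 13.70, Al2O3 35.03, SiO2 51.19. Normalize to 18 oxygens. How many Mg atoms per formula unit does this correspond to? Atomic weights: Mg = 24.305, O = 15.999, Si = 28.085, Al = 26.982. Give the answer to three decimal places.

13.70 wt% MgO ÷ 40.304 g/mol = 0.33992 mol, giving 0.33992 Mg and 0.33992 O.
35.03 wt% Al2O3 ÷ 101.961 g/mol = 0.34356 mol, giving 0.68712 Al and 1.03068 O.
51.19 wt% SiO2 ÷ 60.083 g/mol = 0.85199 mol, giving 0.85199 Si and 1.70398 O.
Oxygen sums to 3.07458; scaling by 18/3.07458 = 5.85446 puts the formula on 18 O.
Mg: 0.33992 × 5.85446 = 1.990 atoms per formula unit.

1.990 Mg apfu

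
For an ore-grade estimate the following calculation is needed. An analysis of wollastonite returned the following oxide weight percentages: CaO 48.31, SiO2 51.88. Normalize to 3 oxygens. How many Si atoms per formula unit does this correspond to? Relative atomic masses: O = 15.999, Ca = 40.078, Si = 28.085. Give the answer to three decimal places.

1.001 Si apfu

CaO: 48.31/56.077 = 0.86149 mol → 0.86149 mol Ca, 0.86149 mol O.
SiO2: 51.88/60.083 = 0.86347 mol → 0.86347 mol Si, 1.72694 mol O.
Total oxygen = 2.58843 mol. Normalization factor = 3/2.58843 = 1.15900.
Si per 3 O = 0.86347 × 1.15900 = 1.001.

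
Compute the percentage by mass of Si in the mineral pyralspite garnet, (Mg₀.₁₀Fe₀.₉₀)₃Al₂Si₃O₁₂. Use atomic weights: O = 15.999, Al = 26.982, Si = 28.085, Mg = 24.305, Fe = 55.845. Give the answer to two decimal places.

M((Mg₀.₁₀Fe₀.₉₀)₃Al₂Si₃O₁₂) = 488.280 g/mol.
Si contributes 3 × 28.085 = 84.255 g per mole.
84.255/488.280 = 0.1726 → 17.26%.

17.26 mass %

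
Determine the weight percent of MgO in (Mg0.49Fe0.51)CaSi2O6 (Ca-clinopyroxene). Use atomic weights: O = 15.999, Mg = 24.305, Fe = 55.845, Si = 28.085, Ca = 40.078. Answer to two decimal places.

8.49 wt%

M((Mg0.49Fe0.51)CaSi2O6) = 232.632 g/mol; M(MgO) = 40.304 g/mol.
Moles MgO per formula unit = 0.49 Mg ÷ 1 = 0.4900.
MgO fraction = (0.4900 × 40.304) / 232.632 = 19.749/232.632 = 0.0849.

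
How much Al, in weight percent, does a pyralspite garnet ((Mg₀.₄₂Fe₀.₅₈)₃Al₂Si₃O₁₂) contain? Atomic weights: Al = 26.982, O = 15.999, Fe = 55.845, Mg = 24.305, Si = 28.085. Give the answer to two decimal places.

Formula mass = 1.26×24.305 + 1.74×55.845 + 2×26.982 + 3×28.085 + 12×15.999 = 458.002 g/mol, of which 53.964 g is Al.
So Al makes up 53.964/458.002 = 0.1178 of the mass, i.e. 11.78%.

11.78 weight percent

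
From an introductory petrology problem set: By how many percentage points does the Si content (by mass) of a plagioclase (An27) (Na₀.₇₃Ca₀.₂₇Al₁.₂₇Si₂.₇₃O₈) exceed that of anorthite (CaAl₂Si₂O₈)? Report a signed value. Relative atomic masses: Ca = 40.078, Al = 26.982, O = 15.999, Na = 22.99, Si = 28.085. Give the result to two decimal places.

M(Na₀.₇₃Ca₀.₂₇Al₁.₂₇Si₂.₇₃O₈) = 266.535 g/mol, so wt% Si = 76.672/266.535 × 100 = 28.77%.
M(CaAl₂Si₂O₈) = 278.204 g/mol, so wt% Si = 56.170/278.204 × 100 = 20.19%.
28.77 − 20.19 = 8.58 pp.

8.58 percentage points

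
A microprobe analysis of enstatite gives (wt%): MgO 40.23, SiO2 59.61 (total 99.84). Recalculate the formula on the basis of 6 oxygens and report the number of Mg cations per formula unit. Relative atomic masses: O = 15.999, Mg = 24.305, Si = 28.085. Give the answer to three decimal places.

40.23 wt% MgO ÷ 40.304 g/mol = 0.99816 mol, giving 0.99816 Mg and 0.99816 O.
59.61 wt% SiO2 ÷ 60.083 g/mol = 0.99213 mol, giving 0.99213 Si and 1.98426 O.
Oxygen sums to 2.98242; scaling by 6/2.98242 = 2.01179 puts the formula on 6 O.
Mg: 0.99816 × 2.01179 = 2.008 atoms per formula unit.

2.008 Mg apfu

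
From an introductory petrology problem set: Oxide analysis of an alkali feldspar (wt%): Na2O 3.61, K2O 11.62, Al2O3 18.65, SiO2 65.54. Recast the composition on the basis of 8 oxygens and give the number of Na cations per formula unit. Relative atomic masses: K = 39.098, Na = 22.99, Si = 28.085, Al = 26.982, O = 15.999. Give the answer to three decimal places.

Na2O: 3.61/61.979 = 0.05825 mol → 0.11650 mol Na, 0.05825 mol O.
K2O: 11.62/94.195 = 0.12336 mol → 0.24672 mol K, 0.12336 mol O.
Al2O3: 18.65/101.961 = 0.18291 mol → 0.36582 mol Al, 0.54873 mol O.
SiO2: 65.54/60.083 = 1.09082 mol → 1.09082 mol Si, 2.18164 mol O.
Total oxygen = 2.91198 mol. Normalization factor = 8/2.91198 = 2.74727.
Na per 8 O = 0.11650 × 2.74727 = 0.320.

0.320 Na apfu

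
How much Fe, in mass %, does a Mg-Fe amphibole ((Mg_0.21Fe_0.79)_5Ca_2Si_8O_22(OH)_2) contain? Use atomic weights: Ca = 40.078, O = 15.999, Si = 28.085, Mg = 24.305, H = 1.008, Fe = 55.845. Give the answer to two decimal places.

M((Mg_0.21Fe_0.79)_5Ca_2Si_8O_22(OH)_2) = 936.936 g/mol.
Fe contributes 3.95 × 55.845 = 220.588 g per mole.
220.588/936.936 = 0.2354 → 23.54%.

23.54 mass %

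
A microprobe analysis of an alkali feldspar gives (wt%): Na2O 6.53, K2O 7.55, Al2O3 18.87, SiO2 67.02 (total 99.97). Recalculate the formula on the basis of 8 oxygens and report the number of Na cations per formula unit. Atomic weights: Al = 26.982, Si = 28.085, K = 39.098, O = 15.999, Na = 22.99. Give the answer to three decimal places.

0.567 Na apfu

6.53 wt% Na2O ÷ 61.979 g/mol = 0.10536 mol, giving 0.21072 Na and 0.10536 O.
7.55 wt% K2O ÷ 94.195 g/mol = 0.08015 mol, giving 0.16030 K and 0.08015 O.
18.87 wt% Al2O3 ÷ 101.961 g/mol = 0.18507 mol, giving 0.37014 Al and 0.55521 O.
67.02 wt% SiO2 ÷ 60.083 g/mol = 1.11546 mol, giving 1.11546 Si and 2.23092 O.
Oxygen sums to 2.97164; scaling by 8/2.97164 = 2.69212 puts the formula on 8 O.
Na: 0.21072 × 2.69212 = 0.567 atoms per formula unit.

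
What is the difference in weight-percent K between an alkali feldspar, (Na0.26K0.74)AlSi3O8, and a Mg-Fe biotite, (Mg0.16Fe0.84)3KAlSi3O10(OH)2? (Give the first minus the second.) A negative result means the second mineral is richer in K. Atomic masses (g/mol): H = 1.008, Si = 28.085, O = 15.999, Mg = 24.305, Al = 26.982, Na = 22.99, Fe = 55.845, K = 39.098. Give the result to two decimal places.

2.68 percentage points

K in (Na0.26K0.74)AlSi3O8: molar mass 274.139 g/mol; 0.74×39.098 = 28.933 g → 10.55 wt%.
K in (Mg0.16Fe0.84)3KAlSi3O10(OH)2: molar mass 496.735 g/mol; 1×39.098 = 39.098 g → 7.87 wt%.
Difference = 10.55 − 7.87 = 2.68 percentage points.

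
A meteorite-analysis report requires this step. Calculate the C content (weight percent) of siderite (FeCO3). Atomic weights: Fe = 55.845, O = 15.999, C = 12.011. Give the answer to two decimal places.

Formula mass = 1·55.845 + 1·12.011 + 3·15.999 = 115.853 g/mol, of which 12.011 g is C.
So C makes up 12.011/115.853 = 0.1037 of the mass, i.e. 10.37%.

10.37 weight percent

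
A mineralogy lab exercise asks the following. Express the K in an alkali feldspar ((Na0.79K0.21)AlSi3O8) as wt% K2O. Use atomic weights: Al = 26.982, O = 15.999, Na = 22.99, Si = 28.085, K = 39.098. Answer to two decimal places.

3.72 wt%

Formula mass = 265.602 g/mol.
0.21 K → 0.1050 mol K2O per formula unit; M(K2O) = 94.195, so K2O mass = 9.890 g.
9.890/265.602 × 100 = 3.72 wt%.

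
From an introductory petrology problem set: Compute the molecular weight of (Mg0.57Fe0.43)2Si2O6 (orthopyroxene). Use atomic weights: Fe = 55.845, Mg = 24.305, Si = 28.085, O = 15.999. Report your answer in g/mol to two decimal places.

M = 1.14×24.305 + 0.86×55.845 + 2×28.085 + 6×15.999

227.90 g/mol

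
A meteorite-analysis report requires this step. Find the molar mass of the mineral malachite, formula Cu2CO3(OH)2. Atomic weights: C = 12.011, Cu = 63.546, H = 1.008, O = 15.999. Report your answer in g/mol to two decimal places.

Cu: 2 × 63.546 = 127.0920
C: 1 × 12.011 = 12.0110
O: 5 × 15.999 = 79.9950
H: 2 × 1.008 = 2.0160
Summing the contributions gives the formula mass.

221.11 g/mol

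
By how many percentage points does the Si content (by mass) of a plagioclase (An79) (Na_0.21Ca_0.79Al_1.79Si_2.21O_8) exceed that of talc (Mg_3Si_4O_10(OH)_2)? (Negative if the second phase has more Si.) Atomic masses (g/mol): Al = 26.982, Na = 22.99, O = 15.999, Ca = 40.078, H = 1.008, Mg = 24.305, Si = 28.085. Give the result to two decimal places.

-7.04 percentage points

Si in Na_0.21Ca_0.79Al_1.79Si_2.21O_8: molar mass 274.847 g/mol; 2.21×28.085 = 62.068 g → 22.58 wt%.
Si in Mg_3Si_4O_10(OH)_2: molar mass 379.259 g/mol; 4×28.085 = 112.340 g → 29.62 wt%.
Difference = 22.58 − 29.62 = -7.04 percentage points.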